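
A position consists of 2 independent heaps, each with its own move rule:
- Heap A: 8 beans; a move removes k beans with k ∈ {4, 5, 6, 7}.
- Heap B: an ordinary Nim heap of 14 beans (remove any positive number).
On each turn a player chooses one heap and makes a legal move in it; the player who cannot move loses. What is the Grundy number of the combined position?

12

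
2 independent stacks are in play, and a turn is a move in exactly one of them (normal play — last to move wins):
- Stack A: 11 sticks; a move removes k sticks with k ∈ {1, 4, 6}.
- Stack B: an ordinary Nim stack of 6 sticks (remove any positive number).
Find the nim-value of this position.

7

Grundy values for stack A (subtraction set {1, 4, 6}):
k:     0  1  2  3  4  5  6  7  8  9 10 11
g(k):  0  1  0  1  2  0  1  0  1  2  0  1
So g(11) = 1.
Stack B is a plain Nim stack of size 6, so its Grundy value is 6.
By the Sprague-Grundy theorem, the Grundy value of a sum of independent games is the XOR of the component values.
Combined value = 1 ⊕ 6 = 7.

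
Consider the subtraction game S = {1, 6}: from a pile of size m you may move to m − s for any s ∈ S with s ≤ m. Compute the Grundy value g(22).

Compute g(0), g(1), … for moves {1, 6}:
k:     0  1  2  3  4  5  6  7  8  9 10 11 12 13 14 15 16 17 18 19 20 21 22
g(k):  0  1  0  1  0  1  2  0  1  0  1  0  1  2  0  1  0  1  0  1  2  0  1
So g(22) = 1.

1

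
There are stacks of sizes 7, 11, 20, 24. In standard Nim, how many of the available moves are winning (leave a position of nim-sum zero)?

0

Nim-sum: 7 XOR 11 XOR 20 XOR 24 = 0.
The nim-sum is already 0, so every move leaves a nonzero nim-sum — there are no winning moves.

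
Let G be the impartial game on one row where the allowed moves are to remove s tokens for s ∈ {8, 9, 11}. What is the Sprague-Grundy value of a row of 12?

Compute g(0), g(1), … for moves {8, 9, 11}:
k:     0  1  2  3  4  5  6  7  8  9 10 11 12
g(k):  0  0  0  0  0  0  0  0  1  1  1  1  1
So g(12) = 1.

1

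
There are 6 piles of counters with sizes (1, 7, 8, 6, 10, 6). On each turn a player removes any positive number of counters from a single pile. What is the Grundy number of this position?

Compute the nim-sum pairwise:
1 ⊕ 7 = 6
6 ⊕ 8 = 14
14 ⊕ 6 = 8
8 ⊕ 10 = 2
2 ⊕ 6 = 4

4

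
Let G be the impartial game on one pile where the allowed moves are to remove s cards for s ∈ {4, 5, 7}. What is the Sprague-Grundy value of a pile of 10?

Compute g(0), g(1), … for moves {4, 5, 7}:
k:     0  1  2  3  4  5  6  7  8  9 10
g(k):  0  0  0  0  1  1  1  1  2  2  2
So g(10) = 2.

2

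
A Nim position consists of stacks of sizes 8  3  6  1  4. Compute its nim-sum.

Compute the nim-sum pairwise:
8 ^ 3 = 11
11 ^ 6 = 13
13 ^ 1 = 12
12 ^ 4 = 8

8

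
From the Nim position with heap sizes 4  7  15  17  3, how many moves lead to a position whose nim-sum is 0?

1

Bitwise XOR of the heap sizes:
  00100  (4)
  00111  (7)
  01111  (15)
  10001  (17)
  00011  (3)
  -----
  11110  (30)
The overall nim-sum is X = 30. A heap of size p has a winning move iff p XOR X < p (reduce it to p XOR X).
  4: 4 XOR 30 = 26 ≥ 4 — no move.
  7: 7 XOR 30 = 25 ≥ 7 — no move.
  15: 15 XOR 30 = 17 ≥ 15 — no move.
  17: 17 XOR 30 = 15 < 17 — winning move (to 15).
  3: 3 XOR 30 = 29 ≥ 3 — no move.
That gives 1 winning move.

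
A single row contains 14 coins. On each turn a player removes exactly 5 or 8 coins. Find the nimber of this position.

0

Grundy values for subtraction set {5, 8}:
g(0) = mex{} = 0
g(1) = mex{} = 0
g(2) = mex{} = 0
g(3) = mex{} = 0
g(4) = mex{} = 0
g(5) = mex{0} = 1
g(6) = mex{0} = 1
g(7) = mex{0} = 1
g(8) = mex{0} = 1
g(9) = mex{0} = 1
g(10) = mex{0,1} = 2
g(11) = mex{0,1} = 2
g(12) = mex{0,1} = 2
g(13) = mex{1} = 0
g(14) = mex{1} = 0
So g(14) = 0.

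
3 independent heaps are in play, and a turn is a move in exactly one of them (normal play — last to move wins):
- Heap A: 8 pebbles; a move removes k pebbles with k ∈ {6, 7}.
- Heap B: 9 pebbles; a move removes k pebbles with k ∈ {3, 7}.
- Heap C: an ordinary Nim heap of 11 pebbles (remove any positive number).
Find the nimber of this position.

Grundy values for heap A (subtraction set {6, 7}):
k:     0  1  2  3  4  5  6  7  8
g(k):  0  0  0  0  0  0  1  1  1
So g(8) = 1.
For heap B, compute g(0), g(1), … with moves {3, 7}:
g(0) = mex{} = 0
g(1) = mex{} = 0
g(2) = mex{} = 0
g(3) = mex{0} = 1
g(4) = mex{0} = 1
g(5) = mex{0} = 1
g(6) = mex{1} = 0
g(7) = mex{0,1} = 2
g(8) = mex{0,1} = 2
g(9) = mex{0} = 1
So g(9) = 1.
Heap C is a plain Nim heap of size 11, so its Grundy value is 11.
By the Sprague-Grundy theorem, the Grundy value of a sum of independent games is the XOR of the component values.
Combined value = 1 XOR 1 XOR 11 = 11.

11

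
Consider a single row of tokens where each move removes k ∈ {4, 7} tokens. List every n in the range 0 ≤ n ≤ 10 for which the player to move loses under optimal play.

Build the Grundy sequence with g(k) = mex{g(k−s) : s ∈ {4, 7}, s ≤ k}:
g(0) = mex{} = 0
g(1) = mex{} = 0
g(2) = mex{} = 0
g(3) = mex{} = 0
g(4) = mex{0} = 1
g(5) = mex{0} = 1
g(6) = mex{0} = 1
g(7) = mex{0} = 1
g(8) = mex{0,1} = 2
g(9) = mex{0,1} = 2
g(10) = mex{0,1} = 2
The P-positions (g = 0) in 0..10 are 0, 1, 2, 3.

0, 1, 2, 3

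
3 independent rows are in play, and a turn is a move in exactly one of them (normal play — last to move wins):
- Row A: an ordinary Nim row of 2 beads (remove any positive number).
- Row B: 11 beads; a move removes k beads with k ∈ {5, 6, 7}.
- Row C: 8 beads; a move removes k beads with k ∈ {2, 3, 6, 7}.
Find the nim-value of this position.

2

Row A is a plain Nim row of size 2, so its Grundy value is 2.
For row B, compute g(0), g(1), … with moves {5, 6, 7}:
g(0) = mex{} = 0
g(1) = mex{} = 0
g(2) = mex{} = 0
g(3) = mex{} = 0
g(4) = mex{} = 0
g(5) = mex{0} = 1
g(6) = mex{0} = 1
g(7) = mex{0} = 1
g(8) = mex{0} = 1
g(9) = mex{0} = 1
g(10) = mex{0,1} = 2
g(11) = mex{0,1} = 2
So g(11) = 2.
For row C, compute g(0), g(1), … with moves {2, 3, 6, 7}:
k:     0  1  2  3  4  5  6  7  8
g(k):  0  0  1  1  2  0  3  1  2
So g(8) = 2.
The value of a disjunctive sum is the nim-sum of the parts.
Combined value = 2 XOR 2 XOR 2 = 2.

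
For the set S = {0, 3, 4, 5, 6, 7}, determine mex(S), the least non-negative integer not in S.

1

0 is in the set but 1 is not, so the mex is 1.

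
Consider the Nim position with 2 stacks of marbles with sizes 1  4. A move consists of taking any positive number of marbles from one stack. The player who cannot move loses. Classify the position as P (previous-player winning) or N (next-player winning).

Nim-sum: 1 XOR 4 = 5.
The nim-sum is 5 ≠ 0, so this is an N-position: the player to move can win.

N-position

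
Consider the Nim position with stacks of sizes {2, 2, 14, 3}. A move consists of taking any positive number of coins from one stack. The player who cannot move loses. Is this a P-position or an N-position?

In binary:
  0010  (2)
  0010  (2)
  1110  (14)
  0011  (3)
  ----
  1101  (13)
The nim-sum is 13 ≠ 0, so this is an N-position: the player to move can win.

N-position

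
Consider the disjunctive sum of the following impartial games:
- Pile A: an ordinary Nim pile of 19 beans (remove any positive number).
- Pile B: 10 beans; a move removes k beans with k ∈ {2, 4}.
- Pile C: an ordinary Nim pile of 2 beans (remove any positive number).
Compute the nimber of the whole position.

Pile A is a plain Nim pile of size 19, so its Grundy value is 19.
For pile B, compute g(0), g(1), … with moves {2, 4}:
k:     0  1  2  3  4  5  6  7  8  9 10
g(k):  0  0  1  1  2  2  0  0  1  1  2
So g(10) = 2.
Pile C is a plain Nim pile of size 2, so its Grundy value is 2.
By the Sprague-Grundy theorem, the Grundy value of a sum of independent games is the XOR of the component values.
Combined value = 19 XOR 2 XOR 2 = 19.

19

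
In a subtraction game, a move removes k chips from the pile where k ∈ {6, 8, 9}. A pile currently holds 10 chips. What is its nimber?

1

Build the Grundy sequence with g(k) = mex{g(k−s) : s ∈ {6, 8, 9}, s ≤ k}:
k:     0  1  2  3  4  5  6  7  8  9 10
g(k):  0  0  0  0  0  0  1  1  1  1  1
So g(10) = 1.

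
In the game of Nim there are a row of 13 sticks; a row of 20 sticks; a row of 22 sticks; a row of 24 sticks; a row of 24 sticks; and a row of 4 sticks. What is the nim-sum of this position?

11

Nim-sum: 13 XOR 20 XOR 22 XOR 24 XOR 24 XOR 4 = 11.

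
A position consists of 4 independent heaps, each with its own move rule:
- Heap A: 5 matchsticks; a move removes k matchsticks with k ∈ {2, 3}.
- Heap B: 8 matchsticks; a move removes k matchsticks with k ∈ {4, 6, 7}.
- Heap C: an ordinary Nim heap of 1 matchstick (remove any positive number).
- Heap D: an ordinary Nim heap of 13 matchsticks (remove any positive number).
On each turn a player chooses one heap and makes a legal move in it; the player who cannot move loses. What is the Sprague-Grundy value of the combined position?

14

Grundy values for heap A (subtraction set {2, 3}):
k:     0  1  2  3  4  5
g(k):  0  0  1  1  2  0
So g(5) = 0.
Grundy values for heap B (subtraction set {4, 6, 7}):
k:     0  1  2  3  4  5  6  7  8
g(k):  0  0  0  0  1  1  1  1  2
So g(8) = 2.
Heap C is a plain Nim heap of size 1, so its Grundy value is 1.
Heap D is a plain Nim heap of size 13, so its Grundy value is 13.
The value of a disjunctive sum is the nim-sum of the parts.
Combined value = 0 ⊕ 2 ⊕ 1 ⊕ 13 = 14.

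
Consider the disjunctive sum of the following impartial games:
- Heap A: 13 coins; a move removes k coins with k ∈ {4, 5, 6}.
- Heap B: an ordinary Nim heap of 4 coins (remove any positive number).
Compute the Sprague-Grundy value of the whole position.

4

Grundy values for heap A (subtraction set {4, 5, 6}):
k:     0  1  2  3  4  5  6  7  8  9 10 11 12 13
g(k):  0  0  0  0  1  1  1  1  2  2  0  0  0  0
So g(13) = 0.
Heap B is a plain Nim heap of size 4, so its Grundy value is 4.
By the Sprague-Grundy theorem, the Grundy value of a sum of independent games is the XOR of the component values.
Combined value = 0 XOR 4 = 4.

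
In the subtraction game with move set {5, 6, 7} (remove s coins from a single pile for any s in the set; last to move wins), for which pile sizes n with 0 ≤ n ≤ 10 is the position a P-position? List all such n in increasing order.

0, 1, 2, 3, 4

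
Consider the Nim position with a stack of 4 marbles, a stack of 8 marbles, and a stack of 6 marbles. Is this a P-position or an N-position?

N-position

Compute the nim-sum pairwise:
4 XOR 8 = 12
12 XOR 6 = 10
The nim-sum is 10 ≠ 0, so this is an N-position: the player to move can win.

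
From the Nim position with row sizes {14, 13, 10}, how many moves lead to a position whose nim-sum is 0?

3

In binary:
  1110  (14)
  1101  (13)
  1010  (10)
  ----
  1001  (9)
The overall nim-sum is X = 9. A row of size p has a winning move iff p XOR X < p (reduce it to p XOR X).
  14: 14 XOR 9 = 7 < 14 — winning move (to 7).
  13: 13 XOR 9 = 4 < 13 — winning move (to 4).
  10: 10 XOR 9 = 3 < 10 — winning move (to 3).
That gives 3 winning moves.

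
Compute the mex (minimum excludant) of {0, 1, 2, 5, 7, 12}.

The values 0, 1, 2 are all present; 3 is the first non-negative integer missing from the set.

3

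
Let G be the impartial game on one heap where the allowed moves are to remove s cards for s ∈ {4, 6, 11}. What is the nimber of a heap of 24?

1

Compute g(0), g(1), … for moves {4, 6, 11}:
k:     0  1  2  3  4  5  6  7  8  9 10 11 12 13 14 15 16 17 18 19 20 21 22 23 24
g(k):  0  0  0  0  1  1  1  1  2  2  0  2  3  3  1  0  2  0  0  1  0  1  1  2  1
So g(24) = 1.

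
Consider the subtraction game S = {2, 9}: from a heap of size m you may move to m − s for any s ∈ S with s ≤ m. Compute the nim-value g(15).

0

Build the Grundy sequence with g(k) = mex{g(k−s) : s ∈ {2, 9}, s ≤ k}:
k:     0  1  2  3  4  5  6  7  8  9 10 11 12 13 14 15
g(k):  0  0  1  1  0  0  1  1  0  2  1  0  0  1  1  0
So g(15) = 0.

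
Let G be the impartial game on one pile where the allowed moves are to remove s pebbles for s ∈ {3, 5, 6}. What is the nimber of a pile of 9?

0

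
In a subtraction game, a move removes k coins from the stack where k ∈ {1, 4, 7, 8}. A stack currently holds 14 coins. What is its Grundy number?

Compute g(0), g(1), … for moves {1, 4, 7, 8}:
g(0) = mex{} = 0
g(1) = mex{0} = 1
g(2) = mex{1} = 0
g(3) = mex{0} = 1
g(4) = mex{0,1} = 2
g(5) = mex{1,2} = 0
g(6) = mex{0} = 1
g(7) = mex{0,1} = 2
g(8) = mex{0,1,2} = 3
g(9) = mex{0,1,3} = 2
g(10) = mex{0,1,2} = 3
g(11) = mex{1,2,3} = 0
g(12) = mex{0,2,3} = 1
g(13) = mex{0,1,2} = 3
g(14) = mex{1,2,3} = 0
So g(14) = 0.

0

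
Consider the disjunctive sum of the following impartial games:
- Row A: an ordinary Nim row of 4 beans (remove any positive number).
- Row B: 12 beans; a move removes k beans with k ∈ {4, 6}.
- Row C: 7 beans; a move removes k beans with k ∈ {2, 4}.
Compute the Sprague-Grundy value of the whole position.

Row A is a plain Nim row of size 4, so its Grundy value is 4.
Build the Grundy sequence for row B with g(k) = mex{g(k−s) : s ∈ {4, 6}, s ≤ k}:
k:     0  1  2  3  4  5  6  7  8  9 10 11 12
g(k):  0  0  0  0  1  1  1  1  2  2  0  0  0
So g(12) = 0.
Grundy values for row C (subtraction set {2, 4}):
k:     0  1  2  3  4  5  6  7
g(k):  0  0  1  1  2  2  0  0
So g(7) = 0.
By the Sprague-Grundy theorem, the Grundy value of a sum of independent games is the XOR of the component values.
Combined value = 4 XOR 0 XOR 0 = 4.

4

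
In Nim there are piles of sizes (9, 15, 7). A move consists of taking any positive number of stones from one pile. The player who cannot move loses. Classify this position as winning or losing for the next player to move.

Winning position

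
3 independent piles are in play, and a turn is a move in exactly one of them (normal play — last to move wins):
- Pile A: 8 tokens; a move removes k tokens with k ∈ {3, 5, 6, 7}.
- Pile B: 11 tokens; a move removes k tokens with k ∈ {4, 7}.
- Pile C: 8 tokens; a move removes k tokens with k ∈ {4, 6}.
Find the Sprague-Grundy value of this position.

0

Build the Grundy sequence for pile A with g(k) = mex{g(k−s) : s ∈ {3, 5, 6, 7}, s ≤ k}:
g(0) = mex{} = 0
g(1) = mex{} = 0
g(2) = mex{} = 0
g(3) = mex{0} = 1
g(4) = mex{0} = 1
g(5) = mex{0} = 1
g(6) = mex{0,1} = 2
g(7) = mex{0,1} = 2
g(8) = mex{0,1} = 2
So g(8) = 2.
For pile B, compute g(0), g(1), … with moves {4, 7}:
g(0) = mex{} = 0
g(1) = mex{} = 0
g(2) = mex{} = 0
g(3) = mex{} = 0
g(4) = mex{0} = 1
g(5) = mex{0} = 1
g(6) = mex{0} = 1
g(7) = mex{0} = 1
g(8) = mex{0,1} = 2
g(9) = mex{0,1} = 2
g(10) = mex{0,1} = 2
g(11) = mex{1} = 0
So g(11) = 0.
Grundy values for pile C (subtraction set {4, 6}):
g(0) = mex{} = 0
g(1) = mex{} = 0
g(2) = mex{} = 0
g(3) = mex{} = 0
g(4) = mex{0} = 1
g(5) = mex{0} = 1
g(6) = mex{0} = 1
g(7) = mex{0} = 1
g(8) = mex{0,1} = 2
So g(8) = 2.
The value of a disjunctive sum is the nim-sum of the parts.
Combined value = 2 ⊕ 0 ⊕ 2 = 0.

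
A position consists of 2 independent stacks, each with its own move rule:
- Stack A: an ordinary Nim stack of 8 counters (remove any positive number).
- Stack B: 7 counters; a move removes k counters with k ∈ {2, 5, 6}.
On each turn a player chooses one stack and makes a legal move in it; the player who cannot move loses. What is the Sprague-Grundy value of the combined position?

Stack A is a plain Nim stack of size 8, so its Grundy value is 8.
Build the Grundy sequence for stack B with g(k) = mex{g(k−s) : s ∈ {2, 5, 6}, s ≤ k}:
k:     0  1  2  3  4  5  6  7
g(k):  0  0  1  1  0  2  1  3
So g(7) = 3.
By the Sprague-Grundy theorem, the Grundy value of a sum of independent games is the XOR of the component values.
Combined value = 8 XOR 3 = 11.

11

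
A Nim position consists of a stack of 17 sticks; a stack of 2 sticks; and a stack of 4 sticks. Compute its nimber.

23

Nim-sum: 17 ⊕ 2 ⊕ 4 = 23.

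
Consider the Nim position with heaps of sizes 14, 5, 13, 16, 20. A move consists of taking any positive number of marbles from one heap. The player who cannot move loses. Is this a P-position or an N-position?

N-position

Nim-sum: 14 ^ 5 ^ 13 ^ 16 ^ 20 = 2.
The nim-sum is 2 ≠ 0, so this is an N-position: the player to move can win.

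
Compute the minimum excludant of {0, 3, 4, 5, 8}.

0 is in the set but 1 is not, so the mex is 1.

1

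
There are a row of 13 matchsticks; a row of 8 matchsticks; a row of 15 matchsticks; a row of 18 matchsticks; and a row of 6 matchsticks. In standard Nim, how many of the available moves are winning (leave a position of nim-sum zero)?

1

Nim-sum: 13 ^ 8 ^ 15 ^ 18 ^ 6 = 30.
The overall nim-sum is X = 30. A row of size p has a winning move iff p XOR X < p (reduce it to p XOR X).
  13: 13 XOR 30 = 19 ≥ 13 — no move.
  8: 8 XOR 30 = 22 ≥ 8 — no move.
  15: 15 XOR 30 = 17 ≥ 15 — no move.
  18: 18 XOR 30 = 12 < 18 — winning move (to 12).
  6: 6 XOR 30 = 24 ≥ 6 — no move.
That gives 1 winning move.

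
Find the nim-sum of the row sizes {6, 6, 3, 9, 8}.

2

Bitwise XOR of the heap sizes:
  0110  (6)
  0110  (6)
  0011  (3)
  1001  (9)
  1000  (8)
  ----
  0010  (2)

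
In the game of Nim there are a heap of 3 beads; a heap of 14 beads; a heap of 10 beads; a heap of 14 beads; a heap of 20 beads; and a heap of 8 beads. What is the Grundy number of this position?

21

Compute the nim-sum pairwise:
3 ^ 14 = 13
13 ^ 10 = 7
7 ^ 14 = 9
9 ^ 20 = 29
29 ^ 8 = 21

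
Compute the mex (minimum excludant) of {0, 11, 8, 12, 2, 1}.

3

The values 0, 1, 2 are all present; 3 is the first non-negative integer missing from the set.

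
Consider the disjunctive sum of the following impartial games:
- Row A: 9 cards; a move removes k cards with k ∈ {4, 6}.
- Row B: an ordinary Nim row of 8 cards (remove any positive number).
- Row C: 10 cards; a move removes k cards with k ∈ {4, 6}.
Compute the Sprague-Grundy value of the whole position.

10

Grundy values for row A (subtraction set {4, 6}):
g(0) = mex{} = 0
g(1) = mex{} = 0
g(2) = mex{} = 0
g(3) = mex{} = 0
g(4) = mex{0} = 1
g(5) = mex{0} = 1
g(6) = mex{0} = 1
g(7) = mex{0} = 1
g(8) = mex{0,1} = 2
g(9) = mex{0,1} = 2
So g(9) = 2.
Row B is a plain Nim row of size 8, so its Grundy value is 8.
Build the Grundy sequence for row C with g(k) = mex{g(k−s) : s ∈ {4, 6}, s ≤ k}:
k:     0  1  2  3  4  5  6  7  8  9 10
g(k):  0  0  0  0  1  1  1  1  2  2  0
So g(10) = 0.
The value of a disjunctive sum is the nim-sum of the parts.
Combined value = 2 ⊕ 8 ⊕ 0 = 10.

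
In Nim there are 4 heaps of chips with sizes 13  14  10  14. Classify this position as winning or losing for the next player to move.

Nim-sum: 13 XOR 14 XOR 10 XOR 14 = 7.
The nim-sum is 7 ≠ 0, so this is an N-position: the player to move can win.

Winning position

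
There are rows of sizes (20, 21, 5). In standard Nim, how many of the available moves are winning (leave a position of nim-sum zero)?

3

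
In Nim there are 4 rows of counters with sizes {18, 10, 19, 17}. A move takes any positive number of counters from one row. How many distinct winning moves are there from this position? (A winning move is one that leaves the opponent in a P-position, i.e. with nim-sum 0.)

3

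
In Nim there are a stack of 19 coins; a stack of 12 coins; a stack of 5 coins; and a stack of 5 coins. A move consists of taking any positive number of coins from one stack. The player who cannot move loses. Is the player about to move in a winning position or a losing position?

Bitwise XOR of the heap sizes:
  10011  (19)
  01100  (12)
  00101  (5)
  00101  (5)
  -----
  11111  (31)
The nim-sum is 31 ≠ 0, so this is an N-position: the player to move can win.

Winning position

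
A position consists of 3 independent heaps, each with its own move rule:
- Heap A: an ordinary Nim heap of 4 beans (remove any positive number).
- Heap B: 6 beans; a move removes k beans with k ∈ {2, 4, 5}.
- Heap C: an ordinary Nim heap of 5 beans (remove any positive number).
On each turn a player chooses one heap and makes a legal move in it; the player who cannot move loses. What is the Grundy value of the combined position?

2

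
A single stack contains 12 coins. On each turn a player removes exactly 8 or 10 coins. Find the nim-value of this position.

Grundy values for subtraction set {8, 10}:
g(0) = mex{} = 0
g(1) = mex{} = 0
g(2) = mex{} = 0
g(3) = mex{} = 0
g(4) = mex{} = 0
g(5) = mex{} = 0
g(6) = mex{} = 0
g(7) = mex{} = 0
g(8) = mex{0} = 1
g(9) = mex{0} = 1
g(10) = mex{0} = 1
g(11) = mex{0} = 1
g(12) = mex{0} = 1
So g(12) = 1.

1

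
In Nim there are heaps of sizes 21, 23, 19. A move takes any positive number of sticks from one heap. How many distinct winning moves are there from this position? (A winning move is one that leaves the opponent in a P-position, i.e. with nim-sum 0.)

3

Bitwise XOR of the heap sizes:
  10101  (21)
  10111  (23)
  10011  (19)
  -----
  10001  (17)
The overall nim-sum is X = 17. A heap of size p has a winning move iff p XOR X < p (reduce it to p XOR X).
  21: 21 XOR 17 = 4 < 21 — winning move (to 4).
  23: 23 XOR 17 = 6 < 23 — winning move (to 6).
  19: 19 XOR 17 = 2 < 19 — winning move (to 2).
That gives 3 winning moves.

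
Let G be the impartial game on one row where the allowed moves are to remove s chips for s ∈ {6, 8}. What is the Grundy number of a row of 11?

1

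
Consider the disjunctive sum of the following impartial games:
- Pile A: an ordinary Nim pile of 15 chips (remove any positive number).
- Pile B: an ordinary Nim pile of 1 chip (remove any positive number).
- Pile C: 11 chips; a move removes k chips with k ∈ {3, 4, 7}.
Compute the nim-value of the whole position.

14

Pile A is a plain Nim pile of size 15, so its Grundy value is 15.
Pile B is a plain Nim pile of size 1, so its Grundy value is 1.
Grundy values for pile C (subtraction set {3, 4, 7}):
g(0) = mex{} = 0
g(1) = mex{} = 0
g(2) = mex{} = 0
g(3) = mex{0} = 1
g(4) = mex{0} = 1
g(5) = mex{0} = 1
g(6) = mex{0,1} = 2
g(7) = mex{0,1} = 2
g(8) = mex{0,1} = 2
g(9) = mex{0,1,2} = 3
g(10) = mex{1,2} = 0
g(11) = mex{1,2} = 0
So g(11) = 0.
By the Sprague-Grundy theorem, the Grundy value of a sum of independent games is the XOR of the component values.
Combined value = 15 XOR 1 XOR 0 = 14.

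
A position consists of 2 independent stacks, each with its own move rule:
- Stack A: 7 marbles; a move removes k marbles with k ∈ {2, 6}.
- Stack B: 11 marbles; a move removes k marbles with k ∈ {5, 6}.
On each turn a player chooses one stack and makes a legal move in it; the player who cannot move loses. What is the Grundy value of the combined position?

For stack A, compute g(0), g(1), … with moves {2, 6}:
k:     0  1  2  3  4  5  6  7
g(k):  0  0  1  1  0  0  1  1
So g(7) = 1.
For stack B, compute g(0), g(1), … with moves {5, 6}:
g(0) = mex{} = 0
g(1) = mex{} = 0
g(2) = mex{} = 0
g(3) = mex{} = 0
g(4) = mex{} = 0
g(5) = mex{0} = 1
g(6) = mex{0} = 1
g(7) = mex{0} = 1
g(8) = mex{0} = 1
g(9) = mex{0} = 1
g(10) = mex{0,1} = 2
g(11) = mex{1} = 0
So g(11) = 0.
By the Sprague-Grundy theorem, the Grundy value of a sum of independent games is the XOR of the component values.
Combined value = 1 ⊕ 0 = 1.

1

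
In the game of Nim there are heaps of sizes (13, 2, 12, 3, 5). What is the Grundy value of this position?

5

Compute the nim-sum pairwise:
13 ^ 2 = 15
15 ^ 12 = 3
3 ^ 3 = 0
0 ^ 5 = 5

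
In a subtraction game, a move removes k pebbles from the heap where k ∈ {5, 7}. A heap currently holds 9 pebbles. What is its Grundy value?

Compute g(0), g(1), … for moves {5, 7}:
g(0) = mex{} = 0
g(1) = mex{} = 0
g(2) = mex{} = 0
g(3) = mex{} = 0
g(4) = mex{} = 0
g(5) = mex{0} = 1
g(6) = mex{0} = 1
g(7) = mex{0} = 1
g(8) = mex{0} = 1
g(9) = mex{0} = 1
So g(9) = 1.

1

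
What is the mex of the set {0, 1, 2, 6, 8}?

3

The values 0, 1, 2 are all present; 3 is the first non-negative integer missing from the set.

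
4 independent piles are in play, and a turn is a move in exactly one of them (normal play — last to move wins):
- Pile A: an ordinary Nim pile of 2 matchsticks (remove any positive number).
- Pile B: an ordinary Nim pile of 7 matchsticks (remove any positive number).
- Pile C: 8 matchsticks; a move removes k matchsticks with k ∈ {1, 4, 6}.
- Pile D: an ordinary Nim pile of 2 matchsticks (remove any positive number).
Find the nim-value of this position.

6

Pile A is a plain Nim pile of size 2, so its Grundy value is 2.
Pile B is a plain Nim pile of size 7, so its Grundy value is 7.
Grundy values for pile C (subtraction set {1, 4, 6}):
g(0) = mex{} = 0
g(1) = mex{0} = 1
g(2) = mex{1} = 0
g(3) = mex{0} = 1
g(4) = mex{0,1} = 2
g(5) = mex{1,2} = 0
g(6) = mex{0} = 1
g(7) = mex{1} = 0
g(8) = mex{0,2} = 1
So g(8) = 1.
Pile D is a plain Nim pile of size 2, so its Grundy value is 2.
By the Sprague-Grundy theorem, the Grundy value of a sum of independent games is the XOR of the component values.
Combined value = 2 ⊕ 7 ⊕ 1 ⊕ 2 = 6.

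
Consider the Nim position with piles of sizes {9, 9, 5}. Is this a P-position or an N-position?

N-position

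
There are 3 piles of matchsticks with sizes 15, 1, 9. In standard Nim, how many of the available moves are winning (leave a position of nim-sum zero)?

Write each in binary and XOR column by column:
  1111  (15)
  0001  (1)
  1001  (9)
  ----
  0111  (7)
The overall nim-sum is X = 7. A pile of size p has a winning move iff p XOR X < p (reduce it to p XOR X).
  15: 15 XOR 7 = 8 < 15 — winning move (to 8).
  1: 1 XOR 7 = 6 ≥ 1 — no move.
  9: 9 XOR 7 = 14 ≥ 9 — no move.
That gives 1 winning move.

1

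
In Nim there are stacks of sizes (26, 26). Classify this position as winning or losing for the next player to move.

Nim-sum: 26 XOR 26 = 0.
The nim-sum is 0, so this is a P-position: the player to move is in a losing position under optimal play.

Losing position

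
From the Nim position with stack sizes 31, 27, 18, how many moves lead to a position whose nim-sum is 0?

Write each in binary and XOR column by column:
  11111  (31)
  11011  (27)
  10010  (18)
  -----
  10110  (22)
The overall nim-sum is X = 22. A stack of size p has a winning move iff p XOR X < p (reduce it to p XOR X).
  31: 31 XOR 22 = 9 < 31 — winning move (to 9).
  27: 27 XOR 22 = 13 < 27 — winning move (to 13).
  18: 18 XOR 22 = 4 < 18 — winning move (to 4).
That gives 3 winning moves.

3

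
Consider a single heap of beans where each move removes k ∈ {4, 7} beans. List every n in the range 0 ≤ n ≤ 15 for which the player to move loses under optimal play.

0, 1, 2, 3, 11, 12, 13, 14

Grundy values for subtraction set {4, 7}:
k:     0  1  2  3  4  5  6  7  8  9 10 11 12 13 14 15
g(k):  0  0  0  0  1  1  1  1  2  2  2  0  0  0  0  1
The P-positions (g = 0) in 0..15 are 0, 1, 2, 3, 11, 12, 13, 14.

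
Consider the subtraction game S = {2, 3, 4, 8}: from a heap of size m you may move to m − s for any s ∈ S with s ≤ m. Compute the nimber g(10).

2

Compute g(0), g(1), … for moves {2, 3, 4, 8}:
g(0) = mex{} = 0
g(1) = mex{} = 0
g(2) = mex{0} = 1
g(3) = mex{0} = 1
g(4) = mex{0,1} = 2
g(5) = mex{0,1} = 2
g(6) = mex{1,2} = 0
g(7) = mex{1,2} = 0
g(8) = mex{0,2} = 1
g(9) = mex{0,2} = 1
g(10) = mex{0,1} = 2
So g(10) = 2.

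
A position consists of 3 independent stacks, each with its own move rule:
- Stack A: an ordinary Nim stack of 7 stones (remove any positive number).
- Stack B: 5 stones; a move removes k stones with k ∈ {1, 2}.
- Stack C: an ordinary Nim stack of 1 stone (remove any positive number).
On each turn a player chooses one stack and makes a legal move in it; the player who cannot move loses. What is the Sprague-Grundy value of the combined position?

4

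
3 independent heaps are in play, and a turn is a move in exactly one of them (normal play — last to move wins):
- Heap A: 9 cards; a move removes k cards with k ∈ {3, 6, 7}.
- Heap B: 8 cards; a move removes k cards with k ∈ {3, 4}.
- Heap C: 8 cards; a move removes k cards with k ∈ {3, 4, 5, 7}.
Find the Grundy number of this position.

1

Grundy values for heap A (subtraction set {3, 6, 7}):
g(0) = mex{} = 0
g(1) = mex{} = 0
g(2) = mex{} = 0
g(3) = mex{0} = 1
g(4) = mex{0} = 1
g(5) = mex{0} = 1
g(6) = mex{0,1} = 2
g(7) = mex{0,1} = 2
g(8) = mex{0,1} = 2
g(9) = mex{0,1,2} = 3
So g(9) = 3.
Grundy values for heap B (subtraction set {3, 4}):
g(0) = mex{} = 0
g(1) = mex{} = 0
g(2) = mex{} = 0
g(3) = mex{0} = 1
g(4) = mex{0} = 1
g(5) = mex{0} = 1
g(6) = mex{0,1} = 2
g(7) = mex{1} = 0
g(8) = mex{1} = 0
So g(8) = 0.
Grundy values for heap C (subtraction set {3, 4, 5, 7}):
k:     0  1  2  3  4  5  6  7  8
g(k):  0  0  0  1  1  1  2  2  2
So g(8) = 2.
The value of a disjunctive sum is the nim-sum of the parts.
Combined value = 3 XOR 0 XOR 2 = 1.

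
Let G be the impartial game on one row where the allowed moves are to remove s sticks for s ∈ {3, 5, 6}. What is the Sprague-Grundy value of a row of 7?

2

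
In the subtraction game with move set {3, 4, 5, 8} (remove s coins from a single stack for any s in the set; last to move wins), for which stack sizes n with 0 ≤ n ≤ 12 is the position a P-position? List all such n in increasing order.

Compute g(0), g(1), … for moves {3, 4, 5, 8}:
g(0) = mex{} = 0
g(1) = mex{} = 0
g(2) = mex{} = 0
g(3) = mex{0} = 1
g(4) = mex{0} = 1
g(5) = mex{0} = 1
g(6) = mex{0,1} = 2
g(7) = mex{0,1} = 2
g(8) = mex{0,1} = 2
g(9) = mex{0,1,2} = 3
g(10) = mex{0,1,2} = 3
g(11) = mex{1,2} = 0
g(12) = mex{1,2,3} = 0
The P-positions (g = 0) in 0..12 are 0, 1, 2, 11, 12.

0, 1, 2, 11, 12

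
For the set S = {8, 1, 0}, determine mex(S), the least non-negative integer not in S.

2

The values 0, 1 are all present; 2 is the first non-negative integer missing from the set.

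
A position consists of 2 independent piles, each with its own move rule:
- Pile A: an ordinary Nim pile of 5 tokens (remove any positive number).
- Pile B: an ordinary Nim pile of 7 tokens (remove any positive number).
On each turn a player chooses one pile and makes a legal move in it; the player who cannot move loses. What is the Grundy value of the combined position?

2

Pile A is a plain Nim pile of size 5, so its Grundy value is 5.
Pile B is a plain Nim pile of size 7, so its Grundy value is 7.
The value of a disjunctive sum is the nim-sum of the parts.
Combined value = 5 XOR 7 = 2.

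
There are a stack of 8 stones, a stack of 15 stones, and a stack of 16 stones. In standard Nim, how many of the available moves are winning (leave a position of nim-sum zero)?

1

In binary:
  01000  (8)
  01111  (15)
  10000  (16)
  -----
  10111  (23)
The overall nim-sum is X = 23. A stack of size p has a winning move iff p XOR X < p (reduce it to p XOR X).
  8: 8 XOR 23 = 31 ≥ 8 — no move.
  15: 15 XOR 23 = 24 ≥ 15 — no move.
  16: 16 XOR 23 = 7 < 16 — winning move (to 7).
That gives 1 winning move.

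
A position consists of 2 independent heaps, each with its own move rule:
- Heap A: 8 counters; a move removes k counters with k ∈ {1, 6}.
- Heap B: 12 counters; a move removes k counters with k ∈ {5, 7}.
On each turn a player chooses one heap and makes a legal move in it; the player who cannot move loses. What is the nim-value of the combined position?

1

Build the Grundy sequence for heap A with g(k) = mex{g(k−s) : s ∈ {1, 6}, s ≤ k}:
g(0) = mex{} = 0
g(1) = mex{0} = 1
g(2) = mex{1} = 0
g(3) = mex{0} = 1
g(4) = mex{1} = 0
g(5) = mex{0} = 1
g(6) = mex{0,1} = 2
g(7) = mex{1,2} = 0
g(8) = mex{0} = 1
So g(8) = 1.
Grundy values for heap B (subtraction set {5, 7}):
g(0) = mex{} = 0
g(1) = mex{} = 0
g(2) = mex{} = 0
g(3) = mex{} = 0
g(4) = mex{} = 0
g(5) = mex{0} = 1
g(6) = mex{0} = 1
g(7) = mex{0} = 1
g(8) = mex{0} = 1
g(9) = mex{0} = 1
g(10) = mex{0,1} = 2
g(11) = mex{0,1} = 2
g(12) = mex{1} = 0
So g(12) = 0.
The value of a disjunctive sum is the nim-sum of the parts.
Combined value = 1 ⊕ 0 = 1.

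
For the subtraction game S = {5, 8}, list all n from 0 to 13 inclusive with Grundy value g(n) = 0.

0, 1, 2, 3, 4, 13

Build the Grundy sequence with g(k) = mex{g(k−s) : s ∈ {5, 8}, s ≤ k}:
k:     0  1  2  3  4  5  6  7  8  9 10 11 12 13
g(k):  0  0  0  0  0  1  1  1  1  1  2  2  2  0
The P-positions (g = 0) in 0..13 are 0, 1, 2, 3, 4, 13.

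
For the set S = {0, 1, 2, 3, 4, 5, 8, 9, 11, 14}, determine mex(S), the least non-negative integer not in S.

The values 0, 1, 2, 3, 4, 5 are all present; 6 is the first non-negative integer missing from the set.

6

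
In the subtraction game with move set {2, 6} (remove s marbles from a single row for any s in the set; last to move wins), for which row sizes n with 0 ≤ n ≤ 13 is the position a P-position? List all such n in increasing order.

0, 1, 4, 5, 8, 9, 12, 13

Grundy values for subtraction set {2, 6}:
k:     0  1  2  3  4  5  6  7  8  9 10 11 12 13
g(k):  0  0  1  1  0  0  1  1  0  0  1  1  0  0
The P-positions (g = 0) in 0..13 are 0, 1, 4, 5, 8, 9, 12, 13.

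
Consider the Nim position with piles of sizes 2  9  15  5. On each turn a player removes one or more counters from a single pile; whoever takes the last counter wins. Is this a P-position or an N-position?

N-position

Compute the nim-sum pairwise:
2 ^ 9 = 11
11 ^ 15 = 4
4 ^ 5 = 1
The nim-sum is 1 ≠ 0, so this is an N-position: the player to move can win.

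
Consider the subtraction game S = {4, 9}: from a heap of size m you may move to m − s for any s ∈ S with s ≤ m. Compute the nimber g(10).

2

Compute g(0), g(1), … for moves {4, 9}:
k:     0  1  2  3  4  5  6  7  8  9 10
g(k):  0  0  0  0  1  1  1  1  0  2  2
So g(10) = 2.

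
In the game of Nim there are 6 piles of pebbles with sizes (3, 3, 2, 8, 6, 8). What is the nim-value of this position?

4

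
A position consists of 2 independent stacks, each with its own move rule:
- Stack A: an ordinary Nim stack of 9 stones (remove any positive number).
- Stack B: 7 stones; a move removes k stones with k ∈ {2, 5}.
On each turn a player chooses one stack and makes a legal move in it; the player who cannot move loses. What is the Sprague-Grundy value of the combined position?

Stack A is a plain Nim stack of size 9, so its Grundy value is 9.
Build the Grundy sequence for stack B with g(k) = mex{g(k−s) : s ∈ {2, 5}, s ≤ k}:
k:     0  1  2  3  4  5  6  7
g(k):  0  0  1  1  0  2  1  0
So g(7) = 0.
The value of a disjunctive sum is the nim-sum of the parts.
Combined value = 9 ⊕ 0 = 9.

9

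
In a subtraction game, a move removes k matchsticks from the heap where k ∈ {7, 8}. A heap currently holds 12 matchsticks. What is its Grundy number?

1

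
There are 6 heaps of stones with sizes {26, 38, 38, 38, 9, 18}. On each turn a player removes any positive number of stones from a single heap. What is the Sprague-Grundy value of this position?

39

Compute the nim-sum pairwise:
26 ⊕ 38 = 60
60 ⊕ 38 = 26
26 ⊕ 38 = 60
60 ⊕ 9 = 53
53 ⊕ 18 = 39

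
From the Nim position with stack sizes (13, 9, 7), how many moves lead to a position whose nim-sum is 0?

1

Compute the nim-sum pairwise:
13 XOR 9 = 4
4 XOR 7 = 3
The overall nim-sum is X = 3. A stack of size p has a winning move iff p XOR X < p (reduce it to p XOR X).
  13: 13 XOR 3 = 14 ≥ 13 — no move.
  9: 9 XOR 3 = 10 ≥ 9 — no move.
  7: 7 XOR 3 = 4 < 7 — winning move (to 4).
That gives 1 winning move.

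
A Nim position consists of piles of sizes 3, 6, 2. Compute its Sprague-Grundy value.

Nim-sum: 3 XOR 6 XOR 2 = 7.

7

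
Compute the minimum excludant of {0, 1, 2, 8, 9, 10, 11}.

The values 0, 1, 2 are all present; 3 is the first non-negative integer missing from the set.

3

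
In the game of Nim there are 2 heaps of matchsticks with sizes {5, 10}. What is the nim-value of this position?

15

In binary:
  0101  (5)
  1010  (10)
  ----
  1111  (15)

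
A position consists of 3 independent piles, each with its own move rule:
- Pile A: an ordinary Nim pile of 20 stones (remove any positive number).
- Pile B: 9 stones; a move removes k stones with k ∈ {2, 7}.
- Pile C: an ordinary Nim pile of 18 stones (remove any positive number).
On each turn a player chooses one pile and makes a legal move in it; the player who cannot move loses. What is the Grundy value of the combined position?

6

Pile A is a plain Nim pile of size 20, so its Grundy value is 20.
Grundy values for pile B (subtraction set {2, 7}):
k:     0  1  2  3  4  5  6  7  8  9
g(k):  0  0  1  1  0  0  1  1  2  0
So g(9) = 0.
Pile C is a plain Nim pile of size 18, so its Grundy value is 18.
By the Sprague-Grundy theorem, the Grundy value of a sum of independent games is the XOR of the component values.
Combined value = 20 ⊕ 0 ⊕ 18 = 6.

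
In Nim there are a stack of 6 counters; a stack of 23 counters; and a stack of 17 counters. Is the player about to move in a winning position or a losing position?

Losing position

Nim-sum: 6 XOR 23 XOR 17 = 0.
The nim-sum is 0, so this is a P-position: the player to move is in a losing position under optimal play.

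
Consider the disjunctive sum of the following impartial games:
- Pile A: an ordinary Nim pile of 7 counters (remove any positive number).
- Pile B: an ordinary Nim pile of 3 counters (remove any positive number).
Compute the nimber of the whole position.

4

Pile A is a plain Nim pile of size 7, so its Grundy value is 7.
Pile B is a plain Nim pile of size 3, so its Grundy value is 3.
By the Sprague-Grundy theorem, the Grundy value of a sum of independent games is the XOR of the component values.
Combined value = 7 ⊕ 3 = 4.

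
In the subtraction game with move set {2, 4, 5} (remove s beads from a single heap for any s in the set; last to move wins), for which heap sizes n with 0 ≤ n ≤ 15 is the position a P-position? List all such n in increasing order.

Build the Grundy sequence with g(k) = mex{g(k−s) : s ∈ {2, 4, 5}, s ≤ k}:
k:     0  1  2  3  4  5  6  7  8  9 10 11 12 13 14 15
g(k):  0  0  1  1  2  2  3  0  0  1  1  2  2  3  0  0
The P-positions (g = 0) in 0..15 are 0, 1, 7, 8, 14, 15.

0, 1, 7, 8, 14, 15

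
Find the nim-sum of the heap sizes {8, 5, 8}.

Nim-sum: 8 XOR 5 XOR 8 = 5.

5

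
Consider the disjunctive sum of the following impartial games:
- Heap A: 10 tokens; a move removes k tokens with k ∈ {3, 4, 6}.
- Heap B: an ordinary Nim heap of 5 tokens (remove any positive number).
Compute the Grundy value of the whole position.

5

For heap A, compute g(0), g(1), … with moves {3, 4, 6}:
g(0) = mex{} = 0
g(1) = mex{} = 0
g(2) = mex{} = 0
g(3) = mex{0} = 1
g(4) = mex{0} = 1
g(5) = mex{0} = 1
g(6) = mex{0,1} = 2
g(7) = mex{0,1} = 2
g(8) = mex{0,1} = 2
g(9) = mex{1,2} = 0
g(10) = mex{1,2} = 0
So g(10) = 0.
Heap B is a plain Nim heap of size 5, so its Grundy value is 5.
The value of a disjunctive sum is the nim-sum of the parts.
Combined value = 0 ⊕ 5 = 5.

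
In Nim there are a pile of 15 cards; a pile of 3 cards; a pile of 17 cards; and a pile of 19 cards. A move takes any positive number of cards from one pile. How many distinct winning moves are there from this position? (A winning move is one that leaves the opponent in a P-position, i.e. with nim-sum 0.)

Nim-sum: 15 ⊕ 3 ⊕ 17 ⊕ 19 = 14.
The overall nim-sum is X = 14. A pile of size p has a winning move iff p XOR X < p (reduce it to p XOR X).
  15: 15 XOR 14 = 1 < 15 — winning move (to 1).
  3: 3 XOR 14 = 13 ≥ 3 — no move.
  17: 17 XOR 14 = 31 ≥ 17 — no move.
  19: 19 XOR 14 = 29 ≥ 19 — no move.
That gives 1 winning move.

1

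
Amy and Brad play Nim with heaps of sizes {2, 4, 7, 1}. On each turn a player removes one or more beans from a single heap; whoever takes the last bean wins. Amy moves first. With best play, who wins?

Brad wins

Nim-sum: 2 ^ 4 ^ 7 ^ 1 = 0.
The nim-sum is 0, so this is a P-position: the player to move is in a losing position under optimal play; Amy is about to move from it and so loses — Brad wins.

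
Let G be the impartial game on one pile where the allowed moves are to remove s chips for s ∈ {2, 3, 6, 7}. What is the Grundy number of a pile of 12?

1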